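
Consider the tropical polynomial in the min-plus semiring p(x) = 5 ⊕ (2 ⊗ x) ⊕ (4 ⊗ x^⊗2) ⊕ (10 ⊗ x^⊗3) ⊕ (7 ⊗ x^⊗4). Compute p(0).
p(0) = 2

A tropical monomial a ⊗ x^⊗i evaluates to a + i · x. Evaluating each term at x = 0:
  Term 0 contributes 5 + 0 · 0 = 5
  Term 1 contributes 2 + 1 · 0 = 2
  Term 2 contributes 4 + 2 · 0 = 4
  Term 3 contributes 10 + 3 · 0 = 10
  Term 4 contributes 7 + 4 · 0 = 7
p(0) = ⊕ of these = min[5, 2, 4, 10, 7] = 2.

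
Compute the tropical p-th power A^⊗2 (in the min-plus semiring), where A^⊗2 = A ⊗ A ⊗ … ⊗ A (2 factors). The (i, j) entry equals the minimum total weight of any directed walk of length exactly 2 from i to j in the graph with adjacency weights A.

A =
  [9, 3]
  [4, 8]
A^⊗2 =
  [7, 11]
  [12, 7]

Each entry (A^⊗2)_ij equals the minimum over all length-2 walks i = v_0 → v_1 → … → v_2 = j of Σ_t A[v_t][v_{t+1}]. For example, for (i, j) = (0, 1) we minimise over 2 possible intermediate vertex sequences; the minimum is 11, attained along the walk 0 → 1 → 1.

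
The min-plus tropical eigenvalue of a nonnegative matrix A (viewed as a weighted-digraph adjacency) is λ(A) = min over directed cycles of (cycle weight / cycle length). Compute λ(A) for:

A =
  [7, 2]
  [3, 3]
λ(A) = 5/2

Enumerate directed cycles and compute their means (weight / length). Sample:
  cycle 0 → 0: weight = 7, length = 1, mean = 7/1 ≈ 7.000
  cycle 1 → 1: weight = 3, length = 1, mean = 3/1 ≈ 3.000
  cycle 0 → 1 → 0: weight = 5, length = 2, mean = 5/2 ≈ 2.500
  cycle 1 → 0 → 1: weight = 5, length = 2, mean = 5/2 ≈ 2.500
Minimum mean = 2.500, attained e.g. along the cycle 0 → 1 → 0 with weight 5 and length 2. So λ(A) = 5/2 = 5/2.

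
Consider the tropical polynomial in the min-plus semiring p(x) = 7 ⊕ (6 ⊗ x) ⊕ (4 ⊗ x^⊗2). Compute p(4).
p(4) = 7

A tropical monomial a ⊗ x^⊗i evaluates to a + i · x. Evaluating each term at x = 4:
  Term 0 contributes 7 + 0 · 4 = 7
  Term 1 contributes 6 + 1 · 4 = 10
  Term 2 contributes 4 + 2 · 4 = 12
p(4) = ⊕ of these = min[7, 10, 12] = 7.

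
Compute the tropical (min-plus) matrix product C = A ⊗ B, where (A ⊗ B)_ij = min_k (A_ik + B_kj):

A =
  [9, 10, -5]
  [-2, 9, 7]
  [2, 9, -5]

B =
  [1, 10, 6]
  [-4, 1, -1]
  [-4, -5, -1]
A ⊗ B =
  [-9, -10, -6]
  [-1, 2, 4]
  [-9, -10, -6]

Apply the min-plus product entry-by-entry:
  C[0][0] = min over k of (A[0][0] + B[0][0] = 9 + 1 = 10, A[0][1] + B[1][0] = 10 + -4 = 6, A[0][2] + B[2][0] = -5 + -4 = -9) = -9 (attained at k = 2)
  C[0][1] = min over k of (A[0][0] + B[0][1] = 9 + 10 = 19, A[0][1] + B[1][1] = 10 + 1 = 11, A[0][2] + B[2][1] = -5 + -5 = -10) = -10 (attained at k = 2)
  C[0][2] = min over k of (A[0][0] + B[0][2] = 9 + 6 = 15, A[0][1] + B[1][2] = 10 + -1 = 9, A[0][2] + B[2][2] = -5 + -1 = -6) = -6 (attained at k = 2)
  C[1][0] = min over k of (A[1][0] + B[0][0] = -2 + 1 = -1, A[1][1] + B[1][0] = 9 + -4 = 5, A[1][2] + B[2][0] = 7 + -4 = 3) = -1 (attained at k = 0)
  C[1][1] = min over k of (A[1][0] + B[0][1] = -2 + 10 = 8, A[1][1] + B[1][1] = 9 + 1 = 10, A[1][2] + B[2][1] = 7 + -5 = 2) = 2 (attained at k = 2)
  C[1][2] = min over k of (A[1][0] + B[0][2] = -2 + 6 = 4, A[1][1] + B[1][2] = 9 + -1 = 8, A[1][2] + B[2][2] = 7 + -1 = 6) = 4 (attained at k = 0)
  C[2][0] = min over k of (A[2][0] + B[0][0] = 2 + 1 = 3, A[2][1] + B[1][0] = 9 + -4 = 5, A[2][2] + B[2][0] = -5 + -4 = -9) = -9 (attained at k = 2)
  C[2][1] = min over k of (A[2][0] + B[0][1] = 2 + 10 = 12, A[2][1] + B[1][1] = 9 + 1 = 10, A[2][2] + B[2][1] = -5 + -5 = -10) = -10 (attained at k = 2)
  C[2][2] = min over k of (A[2][0] + B[0][2] = 2 + 6 = 8, A[2][1] + B[1][2] = 9 + -1 = 8, A[2][2] + B[2][2] = -5 + -1 = -6) = -6 (attained at k = 2)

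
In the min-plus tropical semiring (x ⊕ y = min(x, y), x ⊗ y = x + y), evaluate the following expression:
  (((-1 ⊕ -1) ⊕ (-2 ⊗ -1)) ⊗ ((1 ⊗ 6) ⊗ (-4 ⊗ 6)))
(((-1 ⊕ -1) ⊕ (-2 ⊗ -1)) ⊗ ((1 ⊗ 6) ⊗ (-4 ⊗ 6))) = 6

Expand innermost to outermost. Recall ⊕ takes the minimum of its arguments and ⊗ takes their sum. Working out the expression (((-1 ⊕ -1) ⊕ (-2 ⊗ -1)) ⊗ ((1 ⊗ 6) ⊗ (-4 ⊗ 6))) gives 6.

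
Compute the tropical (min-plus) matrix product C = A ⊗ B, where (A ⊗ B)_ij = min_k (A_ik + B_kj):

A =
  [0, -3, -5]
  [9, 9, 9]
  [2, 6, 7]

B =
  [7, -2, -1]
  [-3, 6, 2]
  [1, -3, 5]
A ⊗ B =
  [-6, -8, -1]
  [6, 6, 8]
  [3, 0, 1]

Apply the min-plus product entry-by-entry:
  C[0][0] = min over k of (A[0][0] + B[0][0] = 0 + 7 = 7, A[0][1] + B[1][0] = -3 + -3 = -6, A[0][2] + B[2][0] = -5 + 1 = -4) = -6 (attained at k = 1)
  C[0][1] = min over k of (A[0][0] + B[0][1] = 0 + -2 = -2, A[0][1] + B[1][1] = -3 + 6 = 3, A[0][2] + B[2][1] = -5 + -3 = -8) = -8 (attained at k = 2)
  C[0][2] = min over k of (A[0][0] + B[0][2] = 0 + -1 = -1, A[0][1] + B[1][2] = -3 + 2 = -1, A[0][2] + B[2][2] = -5 + 5 = 0) = -1 (attained at k = 0)
  C[1][0] = min over k of (A[1][0] + B[0][0] = 9 + 7 = 16, A[1][1] + B[1][0] = 9 + -3 = 6, A[1][2] + B[2][0] = 9 + 1 = 10) = 6 (attained at k = 1)
  C[1][1] = min over k of (A[1][0] + B[0][1] = 9 + -2 = 7, A[1][1] + B[1][1] = 9 + 6 = 15, A[1][2] + B[2][1] = 9 + -3 = 6) = 6 (attained at k = 2)
  C[1][2] = min over k of (A[1][0] + B[0][2] = 9 + -1 = 8, A[1][1] + B[1][2] = 9 + 2 = 11, A[1][2] + B[2][2] = 9 + 5 = 14) = 8 (attained at k = 0)
  C[2][0] = min over k of (A[2][0] + B[0][0] = 2 + 7 = 9, A[2][1] + B[1][0] = 6 + -3 = 3, A[2][2] + B[2][0] = 7 + 1 = 8) = 3 (attained at k = 1)
  C[2][1] = min over k of (A[2][0] + B[0][1] = 2 + -2 = 0, A[2][1] + B[1][1] = 6 + 6 = 12, A[2][2] + B[2][1] = 7 + -3 = 4) = 0 (attained at k = 0)
  C[2][2] = min over k of (A[2][0] + B[0][2] = 2 + -1 = 1, A[2][1] + B[1][2] = 6 + 2 = 8, A[2][2] + B[2][2] = 7 + 5 = 12) = 1 (attained at k = 0)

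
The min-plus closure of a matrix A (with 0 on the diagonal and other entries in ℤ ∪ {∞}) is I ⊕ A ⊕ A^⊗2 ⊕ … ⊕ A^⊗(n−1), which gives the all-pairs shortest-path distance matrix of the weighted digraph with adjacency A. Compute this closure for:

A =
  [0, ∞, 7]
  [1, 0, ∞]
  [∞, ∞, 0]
Closure =
  [0, ∞, 7]
  [1, 0, 8]
  [∞, ∞, 0]

This is the Floyd-Warshall all-pairs shortest-path computation. For each intermediate vertex k = 0, 1, …, 2, update dist[i][j] ← min(dist[i][j], dist[i][k] + dist[k][j]). The final matrix gives, for each (i, j), the minimum total weight of any directed path from i to j (possibly empty when i = j).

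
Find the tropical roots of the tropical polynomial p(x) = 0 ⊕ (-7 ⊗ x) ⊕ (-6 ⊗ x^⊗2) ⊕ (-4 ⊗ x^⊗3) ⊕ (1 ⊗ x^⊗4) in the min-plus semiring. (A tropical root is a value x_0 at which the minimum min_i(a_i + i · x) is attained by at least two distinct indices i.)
Roots: {-5, -2, -1, 7}

Each tropical root is a break point of the lower envelope of the lines y = a_i + i · x (there are 5 lines, with slopes 0, 1, ..., 4). Only the lines that attain the minimum somewhere contribute to roots; other lines are dominated. Here the surviving (envelope) indices are i = 4, i = 3, i = 2, i = 1, i = 0.
Intersections between consecutive envelope lines give the roots: for adjacent envelope indices i < j the intersection is x = (a_i − a_j) / (j − i). Reading off the sorted break points: {-5, -2, -1, 7}.
Verification: at each break x_0, at least two indices attain the minimum of min_i(a_i + i · x_0).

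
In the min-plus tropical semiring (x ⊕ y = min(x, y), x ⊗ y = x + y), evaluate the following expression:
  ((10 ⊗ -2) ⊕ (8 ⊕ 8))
((10 ⊗ -2) ⊕ (8 ⊕ 8)) = 8

Expand innermost to outermost. Recall ⊕ takes the minimum of its arguments and ⊗ takes their sum. Working out the expression ((10 ⊗ -2) ⊕ (8 ⊕ 8)) gives 8.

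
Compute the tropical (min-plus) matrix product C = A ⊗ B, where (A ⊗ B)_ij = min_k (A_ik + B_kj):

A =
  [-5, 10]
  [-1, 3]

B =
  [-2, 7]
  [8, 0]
A ⊗ B =
  [-7, 2]
  [-3, 3]

Apply the min-plus product entry-by-entry:
  C[0][0] = min over k of (A[0][0] + B[0][0] = -5 + -2 = -7, A[0][1] + B[1][0] = 10 + 8 = 18) = -7 (attained at k = 0)
  C[0][1] = min over k of (A[0][0] + B[0][1] = -5 + 7 = 2, A[0][1] + B[1][1] = 10 + 0 = 10) = 2 (attained at k = 0)
  C[1][0] = min over k of (A[1][0] + B[0][0] = -1 + -2 = -3, A[1][1] + B[1][0] = 3 + 8 = 11) = -3 (attained at k = 0)
  C[1][1] = min over k of (A[1][0] + B[0][1] = -1 + 7 = 6, A[1][1] + B[1][1] = 3 + 0 = 3) = 3 (attained at k = 1)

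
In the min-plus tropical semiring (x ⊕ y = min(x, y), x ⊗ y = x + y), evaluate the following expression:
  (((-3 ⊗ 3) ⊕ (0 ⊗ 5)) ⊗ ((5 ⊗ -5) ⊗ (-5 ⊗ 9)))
(((-3 ⊗ 3) ⊕ (0 ⊗ 5)) ⊗ ((5 ⊗ -5) ⊗ (-5 ⊗ 9))) = 4

Expand innermost to outermost. Recall ⊕ takes the minimum of its arguments and ⊗ takes their sum. Working out the expression (((-3 ⊗ 3) ⊕ (0 ⊗ 5)) ⊗ ((5 ⊗ -5) ⊗ (-5 ⊗ 9))) gives 4.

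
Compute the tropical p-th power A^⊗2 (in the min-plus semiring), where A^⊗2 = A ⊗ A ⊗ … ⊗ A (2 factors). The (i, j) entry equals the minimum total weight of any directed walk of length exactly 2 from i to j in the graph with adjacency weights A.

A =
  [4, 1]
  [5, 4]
A^⊗2 =
  [6, 5]
  [9, 6]

Each entry (A^⊗2)_ij equals the minimum over all length-2 walks i = v_0 → v_1 → … → v_2 = j of Σ_t A[v_t][v_{t+1}]. For example, for (i, j) = (0, 1) we minimise over 2 possible intermediate vertex sequences; the minimum is 5, attained along the walk 0 → 0 → 1.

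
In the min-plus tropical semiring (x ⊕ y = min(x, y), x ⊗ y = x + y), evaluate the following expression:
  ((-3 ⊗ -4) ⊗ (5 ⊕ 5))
((-3 ⊗ -4) ⊗ (5 ⊕ 5)) = -2

Expand innermost to outermost. Recall ⊕ takes the minimum of its arguments and ⊗ takes their sum. Working out the expression ((-3 ⊗ -4) ⊗ (5 ⊕ 5)) gives -2.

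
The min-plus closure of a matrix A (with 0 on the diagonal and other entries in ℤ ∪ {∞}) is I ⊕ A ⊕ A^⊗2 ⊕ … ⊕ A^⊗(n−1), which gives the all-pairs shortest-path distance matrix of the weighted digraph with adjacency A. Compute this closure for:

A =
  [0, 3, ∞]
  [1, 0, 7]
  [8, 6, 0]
Closure =
  [0, 3, 10]
  [1, 0, 7]
  [7, 6, 0]

This is the Floyd-Warshall all-pairs shortest-path computation. For each intermediate vertex k = 0, 1, …, 2, update dist[i][j] ← min(dist[i][j], dist[i][k] + dist[k][j]). The final matrix gives, for each (i, j), the minimum total weight of any directed path from i to j (possibly empty when i = j).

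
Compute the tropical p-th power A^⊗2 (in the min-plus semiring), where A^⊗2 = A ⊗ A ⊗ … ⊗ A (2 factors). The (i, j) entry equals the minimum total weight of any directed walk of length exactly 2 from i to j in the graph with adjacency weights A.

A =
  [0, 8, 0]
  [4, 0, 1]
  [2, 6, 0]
A^⊗2 =
  [0, 6, 0]
  [3, 0, 1]
  [2, 6, 0]

Each entry (A^⊗2)_ij equals the minimum over all length-2 walks i = v_0 → v_1 → … → v_2 = j of Σ_t A[v_t][v_{t+1}]. For example, for (i, j) = (0, 2) we minimise over 3 possible intermediate vertex sequences; the minimum is 0, attained along the walk 0 → 0 → 2.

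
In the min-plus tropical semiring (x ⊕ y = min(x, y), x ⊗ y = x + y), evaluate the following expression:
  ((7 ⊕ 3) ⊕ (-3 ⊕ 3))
((7 ⊕ 3) ⊕ (-3 ⊕ 3)) = -3

Expand innermost to outermost. Recall ⊕ takes the minimum of its arguments and ⊗ takes their sum. Working out the expression ((7 ⊕ 3) ⊕ (-3 ⊕ 3)) gives -3.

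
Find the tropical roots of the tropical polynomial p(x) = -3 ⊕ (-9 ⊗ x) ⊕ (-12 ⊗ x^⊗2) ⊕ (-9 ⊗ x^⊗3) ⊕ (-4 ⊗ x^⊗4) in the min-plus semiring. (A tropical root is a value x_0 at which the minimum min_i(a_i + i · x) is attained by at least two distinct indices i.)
Roots: {-5, -3, 3, 6}

Each tropical root is a break point of the lower envelope of the lines y = a_i + i · x (there are 5 lines, with slopes 0, 1, ..., 4). Only the lines that attain the minimum somewhere contribute to roots; other lines are dominated. Here the surviving (envelope) indices are i = 4, i = 3, i = 2, i = 1, i = 0.
Intersections between consecutive envelope lines give the roots: for adjacent envelope indices i < j the intersection is x = (a_i − a_j) / (j − i). Reading off the sorted break points: {-5, -3, 3, 6}.
Verification: at each break x_0, at least two indices attain the minimum of min_i(a_i + i · x_0).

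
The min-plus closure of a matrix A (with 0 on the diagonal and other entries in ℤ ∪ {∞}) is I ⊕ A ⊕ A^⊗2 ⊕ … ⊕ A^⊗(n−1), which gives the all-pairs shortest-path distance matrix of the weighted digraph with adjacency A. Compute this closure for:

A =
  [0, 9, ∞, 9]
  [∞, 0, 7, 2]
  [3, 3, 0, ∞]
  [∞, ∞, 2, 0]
Closure =
  [0, 9, 11, 9]
  [7, 0, 4, 2]
  [3, 3, 0, 5]
  [5, 5, 2, 0]

This is the Floyd-Warshall all-pairs shortest-path computation. For each intermediate vertex k = 0, 1, …, 3, update dist[i][j] ← min(dist[i][j], dist[i][k] + dist[k][j]). The final matrix gives, for each (i, j), the minimum total weight of any directed path from i to j (possibly empty when i = j).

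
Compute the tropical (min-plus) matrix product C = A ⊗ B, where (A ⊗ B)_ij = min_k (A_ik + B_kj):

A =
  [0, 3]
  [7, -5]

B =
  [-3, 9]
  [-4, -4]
A ⊗ B =
  [-3, -1]
  [-9, -9]

Apply the min-plus product entry-by-entry:
  C[0][0] = min over k of (A[0][0] + B[0][0] = 0 + -3 = -3, A[0][1] + B[1][0] = 3 + -4 = -1) = -3 (attained at k = 0)
  C[0][1] = min over k of (A[0][0] + B[0][1] = 0 + 9 = 9, A[0][1] + B[1][1] = 3 + -4 = -1) = -1 (attained at k = 1)
  C[1][0] = min over k of (A[1][0] + B[0][0] = 7 + -3 = 4, A[1][1] + B[1][0] = -5 + -4 = -9) = -9 (attained at k = 1)
  C[1][1] = min over k of (A[1][0] + B[0][1] = 7 + 9 = 16, A[1][1] + B[1][1] = -5 + -4 = -9) = -9 (attained at k = 1)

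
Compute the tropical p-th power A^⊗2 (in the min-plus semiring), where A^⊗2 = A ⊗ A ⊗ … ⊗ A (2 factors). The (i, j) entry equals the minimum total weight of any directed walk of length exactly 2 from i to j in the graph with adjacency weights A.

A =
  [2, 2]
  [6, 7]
A^⊗2 =
  [4, 4]
  [8, 8]

Each entry (A^⊗2)_ij equals the minimum over all length-2 walks i = v_0 → v_1 → … → v_2 = j of Σ_t A[v_t][v_{t+1}]. For example, for (i, j) = (0, 1) we minimise over 2 possible intermediate vertex sequences; the minimum is 4, attained along the walk 0 → 0 → 1.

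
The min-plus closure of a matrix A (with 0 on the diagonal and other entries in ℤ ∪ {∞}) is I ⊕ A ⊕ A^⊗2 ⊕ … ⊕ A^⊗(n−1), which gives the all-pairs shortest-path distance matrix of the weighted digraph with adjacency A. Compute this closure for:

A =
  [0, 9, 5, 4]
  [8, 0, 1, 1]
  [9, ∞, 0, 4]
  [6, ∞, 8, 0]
Closure =
  [0, 9, 5, 4]
  [7, 0, 1, 1]
  [9, 18, 0, 4]
  [6, 15, 8, 0]

This is the Floyd-Warshall all-pairs shortest-path computation. For each intermediate vertex k = 0, 1, …, 3, update dist[i][j] ← min(dist[i][j], dist[i][k] + dist[k][j]). The final matrix gives, for each (i, j), the minimum total weight of any directed path from i to j (possibly empty when i = j).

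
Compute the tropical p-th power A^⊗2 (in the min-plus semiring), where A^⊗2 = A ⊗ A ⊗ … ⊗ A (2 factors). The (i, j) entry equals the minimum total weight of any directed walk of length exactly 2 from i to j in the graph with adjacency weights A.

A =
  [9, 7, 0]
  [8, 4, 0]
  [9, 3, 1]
A^⊗2 =
  [9, 3, 1]
  [9, 3, 1]
  [10, 4, 2]

Each entry (A^⊗2)_ij equals the minimum over all length-2 walks i = v_0 → v_1 → … → v_2 = j of Σ_t A[v_t][v_{t+1}]. For example, for (i, j) = (0, 2) we minimise over 3 possible intermediate vertex sequences; the minimum is 1, attained along the walk 0 → 2 → 2.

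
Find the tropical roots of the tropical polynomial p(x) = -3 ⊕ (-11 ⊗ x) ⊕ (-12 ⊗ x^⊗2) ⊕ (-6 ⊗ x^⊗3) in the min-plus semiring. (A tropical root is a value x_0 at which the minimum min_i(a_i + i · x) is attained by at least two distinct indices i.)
Roots: {-6, 1, 8}

Each tropical root is a break point of the lower envelope of the lines y = a_i + i · x (there are 4 lines, with slopes 0, 1, ..., 3). Only the lines that attain the minimum somewhere contribute to roots; other lines are dominated. Here the surviving (envelope) indices are i = 3, i = 2, i = 1, i = 0.
Intersections between consecutive envelope lines give the roots: for adjacent envelope indices i < j the intersection is x = (a_i − a_j) / (j − i). Reading off the sorted break points: {-6, 1, 8}.
Verification: at each break x_0, at least two indices attain the minimum of min_i(a_i + i · x_0).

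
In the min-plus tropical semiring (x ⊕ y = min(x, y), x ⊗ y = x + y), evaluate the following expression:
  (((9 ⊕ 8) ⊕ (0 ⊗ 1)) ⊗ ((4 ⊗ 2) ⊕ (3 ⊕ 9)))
(((9 ⊕ 8) ⊕ (0 ⊗ 1)) ⊗ ((4 ⊗ 2) ⊕ (3 ⊕ 9))) = 4

Expand innermost to outermost. Recall ⊕ takes the minimum of its arguments and ⊗ takes their sum. Working out the expression (((9 ⊕ 8) ⊕ (0 ⊗ 1)) ⊗ ((4 ⊗ 2) ⊕ (3 ⊕ 9))) gives 4.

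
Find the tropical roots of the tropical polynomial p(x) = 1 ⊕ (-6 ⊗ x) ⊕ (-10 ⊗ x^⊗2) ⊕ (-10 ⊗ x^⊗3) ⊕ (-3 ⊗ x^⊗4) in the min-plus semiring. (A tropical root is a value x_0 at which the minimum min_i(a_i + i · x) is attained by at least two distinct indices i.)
Roots: {-7, 0, 4, 7}

Each tropical root is a break point of the lower envelope of the lines y = a_i + i · x (there are 5 lines, with slopes 0, 1, ..., 4). Only the lines that attain the minimum somewhere contribute to roots; other lines are dominated. Here the surviving (envelope) indices are i = 4, i = 3, i = 2, i = 1, i = 0.
Intersections between consecutive envelope lines give the roots: for adjacent envelope indices i < j the intersection is x = (a_i − a_j) / (j − i). Reading off the sorted break points: {-7, 0, 4, 7}.
Verification: at each break x_0, at least two indices attain the minimum of min_i(a_i + i · x_0).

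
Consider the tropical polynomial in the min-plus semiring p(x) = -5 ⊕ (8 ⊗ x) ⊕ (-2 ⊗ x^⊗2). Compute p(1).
p(1) = -5

A tropical monomial a ⊗ x^⊗i evaluates to a + i · x. Evaluating each term at x = 1:
  Term 0 contributes -5 + 0 · 1 = -5
  Term 1 contributes 8 + 1 · 1 = 9
  Term 2 contributes -2 + 2 · 1 = 0
p(1) = ⊕ of these = min[-5, 9, 0] = -5.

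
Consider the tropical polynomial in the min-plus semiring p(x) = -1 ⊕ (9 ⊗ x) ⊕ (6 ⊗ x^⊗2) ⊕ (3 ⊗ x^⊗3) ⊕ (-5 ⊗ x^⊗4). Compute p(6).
p(6) = -1

A tropical monomial a ⊗ x^⊗i evaluates to a + i · x. Evaluating each term at x = 6:
  Term 0 contributes -1 + 0 · 6 = -1
  Term 1 contributes 9 + 1 · 6 = 15
  Term 2 contributes 6 + 2 · 6 = 18
  Term 3 contributes 3 + 3 · 6 = 21
  Term 4 contributes -5 + 4 · 6 = 19
p(6) = ⊕ of these = min[-1, 15, 18, 21, 19] = -1.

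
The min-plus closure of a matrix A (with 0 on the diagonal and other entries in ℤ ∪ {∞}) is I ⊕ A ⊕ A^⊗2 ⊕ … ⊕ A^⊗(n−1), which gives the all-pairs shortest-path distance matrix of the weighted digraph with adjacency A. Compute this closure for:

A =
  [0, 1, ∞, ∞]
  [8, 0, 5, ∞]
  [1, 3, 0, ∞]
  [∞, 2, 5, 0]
Closure =
  [0, 1, 6, ∞]
  [6, 0, 5, ∞]
  [1, 2, 0, ∞]
  [6, 2, 5, 0]

This is the Floyd-Warshall all-pairs shortest-path computation. For each intermediate vertex k = 0, 1, …, 3, update dist[i][j] ← min(dist[i][j], dist[i][k] + dist[k][j]). The final matrix gives, for each (i, j), the minimum total weight of any directed path from i to j (possibly empty when i = j).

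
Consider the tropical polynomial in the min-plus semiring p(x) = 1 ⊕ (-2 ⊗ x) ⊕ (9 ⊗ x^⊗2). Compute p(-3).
p(-3) = -5

A tropical monomial a ⊗ x^⊗i evaluates to a + i · x. Evaluating each term at x = -3:
  Term 0 contributes 1 + 0 · -3 = 1
  Term 1 contributes -2 + 1 · -3 = -5
  Term 2 contributes 9 + 2 · -3 = 3
p(-3) = ⊕ of these = min[1, -5, 3] = -5.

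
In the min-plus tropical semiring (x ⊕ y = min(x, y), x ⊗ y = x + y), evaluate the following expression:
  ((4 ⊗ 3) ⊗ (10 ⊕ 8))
((4 ⊗ 3) ⊗ (10 ⊕ 8)) = 15

Expand innermost to outermost. Recall ⊕ takes the minimum of its arguments and ⊗ takes their sum. Working out the expression ((4 ⊗ 3) ⊗ (10 ⊕ 8)) gives 15.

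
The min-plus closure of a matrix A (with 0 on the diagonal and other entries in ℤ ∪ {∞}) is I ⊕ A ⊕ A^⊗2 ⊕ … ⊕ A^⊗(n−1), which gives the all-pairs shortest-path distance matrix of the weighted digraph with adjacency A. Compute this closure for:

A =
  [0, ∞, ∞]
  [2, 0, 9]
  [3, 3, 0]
Closure =
  [0, ∞, ∞]
  [2, 0, 9]
  [3, 3, 0]

This is the Floyd-Warshall all-pairs shortest-path computation. For each intermediate vertex k = 0, 1, …, 2, update dist[i][j] ← min(dist[i][j], dist[i][k] + dist[k][j]). The final matrix gives, for each (i, j), the minimum total weight of any directed path from i to j (possibly empty when i = j).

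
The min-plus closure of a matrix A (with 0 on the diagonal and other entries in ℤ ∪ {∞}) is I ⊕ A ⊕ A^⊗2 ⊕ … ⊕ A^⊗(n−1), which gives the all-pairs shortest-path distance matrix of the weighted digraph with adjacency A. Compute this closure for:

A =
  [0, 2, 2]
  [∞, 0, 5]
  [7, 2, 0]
Closure =
  [0, 2, 2]
  [12, 0, 5]
  [7, 2, 0]

This is the Floyd-Warshall all-pairs shortest-path computation. For each intermediate vertex k = 0, 1, …, 2, update dist[i][j] ← min(dist[i][j], dist[i][k] + dist[k][j]). The final matrix gives, for each (i, j), the minimum total weight of any directed path from i to j (possibly empty when i = j).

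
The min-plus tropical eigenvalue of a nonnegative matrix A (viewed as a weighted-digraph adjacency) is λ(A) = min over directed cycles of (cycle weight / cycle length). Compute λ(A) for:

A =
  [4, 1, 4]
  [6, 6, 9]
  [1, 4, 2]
λ(A) = 2

Enumerate directed cycles and compute their means (weight / length). Sample:
  cycle 0 → 0: weight = 4, length = 1, mean = 4/1 ≈ 4.000
  cycle 1 → 1: weight = 6, length = 1, mean = 6/1 ≈ 6.000
  cycle 2 → 2: weight = 2, length = 1, mean = 2/1 ≈ 2.000
  cycle 0 → 1 → 0: weight = 7, length = 2, mean = 7/2 ≈ 3.500
  cycle 0 → 2 → 0: weight = 5, length = 2, mean = 5/2 ≈ 2.500
  cycle 1 → 0 → 1: weight = 7, length = 2, mean = 7/2 ≈ 3.500
Minimum mean = 2.000, attained e.g. along the cycle 2 → 2 with weight 2 and length 1. So λ(A) = 2/1 = 2.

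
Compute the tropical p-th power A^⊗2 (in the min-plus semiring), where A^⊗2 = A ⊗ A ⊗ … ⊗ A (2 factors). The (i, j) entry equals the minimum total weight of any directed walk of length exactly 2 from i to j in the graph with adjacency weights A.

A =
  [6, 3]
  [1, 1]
A^⊗2 =
  [4, 4]
  [2, 2]

Each entry (A^⊗2)_ij equals the minimum over all length-2 walks i = v_0 → v_1 → … → v_2 = j of Σ_t A[v_t][v_{t+1}]. For example, for (i, j) = (0, 1) we minimise over 2 possible intermediate vertex sequences; the minimum is 4, attained along the walk 0 → 1 → 1.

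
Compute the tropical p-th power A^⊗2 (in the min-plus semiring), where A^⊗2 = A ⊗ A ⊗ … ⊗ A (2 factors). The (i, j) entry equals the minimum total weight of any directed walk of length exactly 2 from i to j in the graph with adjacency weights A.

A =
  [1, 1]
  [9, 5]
A^⊗2 =
  [2, 2]
  [10, 10]

Each entry (A^⊗2)_ij equals the minimum over all length-2 walks i = v_0 → v_1 → … → v_2 = j of Σ_t A[v_t][v_{t+1}]. For example, for (i, j) = (0, 1) we minimise over 2 possible intermediate vertex sequences; the minimum is 2, attained along the walk 0 → 0 → 1.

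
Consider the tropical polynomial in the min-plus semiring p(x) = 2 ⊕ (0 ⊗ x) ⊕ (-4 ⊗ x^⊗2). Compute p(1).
p(1) = -2

A tropical monomial a ⊗ x^⊗i evaluates to a + i · x. Evaluating each term at x = 1:
  Term 0 contributes 2 + 0 · 1 = 2
  Term 1 contributes 0 + 1 · 1 = 1
  Term 2 contributes -4 + 2 · 1 = -2
p(1) = ⊕ of these = min[2, 1, -2] = -2.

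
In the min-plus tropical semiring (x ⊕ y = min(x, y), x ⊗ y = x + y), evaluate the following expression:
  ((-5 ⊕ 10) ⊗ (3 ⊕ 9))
((-5 ⊕ 10) ⊗ (3 ⊕ 9)) = -2

Expand innermost to outermost. Recall ⊕ takes the minimum of its arguments and ⊗ takes their sum. Working out the expression ((-5 ⊕ 10) ⊗ (3 ⊕ 9)) gives -2.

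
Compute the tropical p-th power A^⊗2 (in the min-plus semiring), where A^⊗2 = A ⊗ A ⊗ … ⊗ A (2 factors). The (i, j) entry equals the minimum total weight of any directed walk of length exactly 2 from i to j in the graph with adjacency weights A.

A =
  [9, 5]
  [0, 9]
A^⊗2 =
  [5, 14]
  [9, 5]

Each entry (A^⊗2)_ij equals the minimum over all length-2 walks i = v_0 → v_1 → … → v_2 = j of Σ_t A[v_t][v_{t+1}]. For example, for (i, j) = (0, 1) we minimise over 2 possible intermediate vertex sequences; the minimum is 14, attained along the walk 0 → 0 → 1.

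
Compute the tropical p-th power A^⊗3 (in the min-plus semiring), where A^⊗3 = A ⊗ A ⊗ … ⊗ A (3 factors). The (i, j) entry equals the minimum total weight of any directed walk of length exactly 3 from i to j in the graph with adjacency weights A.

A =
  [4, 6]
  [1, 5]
A^⊗3 =
  [11, 13]
  [8, 11]

Each entry (A^⊗3)_ij equals the minimum over all length-3 walks i = v_0 → v_1 → … → v_3 = j of Σ_t A[v_t][v_{t+1}]. For example, for (i, j) = (0, 1) we minimise over 4 possible intermediate vertex sequences; the minimum is 13, attained along the walk 0 → 1 → 0 → 1.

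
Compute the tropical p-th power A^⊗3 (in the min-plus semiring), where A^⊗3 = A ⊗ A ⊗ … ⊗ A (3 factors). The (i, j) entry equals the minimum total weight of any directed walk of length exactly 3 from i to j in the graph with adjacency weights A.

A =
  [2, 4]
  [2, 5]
A^⊗3 =
  [6, 8]
  [6, 8]

Each entry (A^⊗3)_ij equals the minimum over all length-3 walks i = v_0 → v_1 → … → v_3 = j of Σ_t A[v_t][v_{t+1}]. For example, for (i, j) = (0, 1) we minimise over 4 possible intermediate vertex sequences; the minimum is 8, attained along the walk 0 → 0 → 0 → 1.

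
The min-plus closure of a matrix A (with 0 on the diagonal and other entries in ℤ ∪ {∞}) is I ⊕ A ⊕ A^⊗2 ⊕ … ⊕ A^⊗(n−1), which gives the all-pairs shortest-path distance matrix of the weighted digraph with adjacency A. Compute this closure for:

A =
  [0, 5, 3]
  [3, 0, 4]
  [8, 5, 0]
Closure =
  [0, 5, 3]
  [3, 0, 4]
  [8, 5, 0]

This is the Floyd-Warshall all-pairs shortest-path computation. For each intermediate vertex k = 0, 1, …, 2, update dist[i][j] ← min(dist[i][j], dist[i][k] + dist[k][j]). The final matrix gives, for each (i, j), the minimum total weight of any directed path from i to j (possibly empty when i = j).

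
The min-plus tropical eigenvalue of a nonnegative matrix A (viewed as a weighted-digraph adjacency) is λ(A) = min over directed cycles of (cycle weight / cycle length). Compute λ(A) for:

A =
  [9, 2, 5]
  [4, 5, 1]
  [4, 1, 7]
λ(A) = 1

Enumerate directed cycles and compute their means (weight / length). Sample:
  cycle 0 → 0: weight = 9, length = 1, mean = 9/1 ≈ 9.000
  cycle 1 → 1: weight = 5, length = 1, mean = 5/1 ≈ 5.000
  cycle 2 → 2: weight = 7, length = 1, mean = 7/1 ≈ 7.000
  cycle 0 → 1 → 0: weight = 6, length = 2, mean = 6/2 ≈ 3.000
  cycle 0 → 2 → 0: weight = 9, length = 2, mean = 9/2 ≈ 4.500
  cycle 1 → 0 → 1: weight = 6, length = 2, mean = 6/2 ≈ 3.000
Minimum mean = 1.000, attained e.g. along the cycle 1 → 2 → 1 with weight 2 and length 2. So λ(A) = 2/2 = 1.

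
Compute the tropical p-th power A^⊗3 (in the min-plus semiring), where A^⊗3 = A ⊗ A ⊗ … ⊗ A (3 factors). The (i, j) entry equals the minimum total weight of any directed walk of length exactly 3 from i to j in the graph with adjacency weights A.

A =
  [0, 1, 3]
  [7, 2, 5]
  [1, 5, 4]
A^⊗3 =
  [0, 1, 3]
  [6, 6, 9]
  [1, 2, 4]

Each entry (A^⊗3)_ij equals the minimum over all length-3 walks i = v_0 → v_1 → … → v_3 = j of Σ_t A[v_t][v_{t+1}]. For example, for (i, j) = (0, 2) we minimise over 9 possible intermediate vertex sequences; the minimum is 3, attained along the walk 0 → 0 → 0 → 2.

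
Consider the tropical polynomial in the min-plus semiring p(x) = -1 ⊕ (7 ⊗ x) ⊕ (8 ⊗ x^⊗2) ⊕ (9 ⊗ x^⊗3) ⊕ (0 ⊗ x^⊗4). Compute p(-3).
p(-3) = -12

A tropical monomial a ⊗ x^⊗i evaluates to a + i · x. Evaluating each term at x = -3:
  Term 0 contributes -1 + 0 · -3 = -1
  Term 1 contributes 7 + 1 · -3 = 4
  Term 2 contributes 8 + 2 · -3 = 2
  Term 3 contributes 9 + 3 · -3 = 0
  Term 4 contributes 0 + 4 · -3 = -12
p(-3) = ⊕ of these = min[-1, 4, 2, 0, -12] = -12.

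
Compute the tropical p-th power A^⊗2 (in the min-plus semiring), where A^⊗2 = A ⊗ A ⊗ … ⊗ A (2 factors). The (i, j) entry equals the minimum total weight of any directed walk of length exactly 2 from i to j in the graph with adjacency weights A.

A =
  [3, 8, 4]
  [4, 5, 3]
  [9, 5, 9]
A^⊗2 =
  [6, 9, 7]
  [7, 8, 8]
  [9, 10, 8]

Each entry (A^⊗2)_ij equals the minimum over all length-2 walks i = v_0 → v_1 → … → v_2 = j of Σ_t A[v_t][v_{t+1}]. For example, for (i, j) = (0, 2) we minimise over 3 possible intermediate vertex sequences; the minimum is 7, attained along the walk 0 → 0 → 2.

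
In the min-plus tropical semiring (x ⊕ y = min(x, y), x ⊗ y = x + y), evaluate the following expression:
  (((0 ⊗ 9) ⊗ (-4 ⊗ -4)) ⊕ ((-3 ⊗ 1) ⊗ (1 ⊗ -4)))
(((0 ⊗ 9) ⊗ (-4 ⊗ -4)) ⊕ ((-3 ⊗ 1) ⊗ (1 ⊗ -4))) = -5

Expand innermost to outermost. Recall ⊕ takes the minimum of its arguments and ⊗ takes their sum. Working out the expression (((0 ⊗ 9) ⊗ (-4 ⊗ -4)) ⊕ ((-3 ⊗ 1) ⊗ (1 ⊗ -4))) gives -5.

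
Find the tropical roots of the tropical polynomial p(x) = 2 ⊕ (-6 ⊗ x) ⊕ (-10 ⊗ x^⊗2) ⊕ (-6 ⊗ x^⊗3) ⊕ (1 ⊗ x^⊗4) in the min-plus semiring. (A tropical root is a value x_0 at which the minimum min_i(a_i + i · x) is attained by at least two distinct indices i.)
Roots: {-7, -4, 4, 8}

Each tropical root is a break point of the lower envelope of the lines y = a_i + i · x (there are 5 lines, with slopes 0, 1, ..., 4). Only the lines that attain the minimum somewhere contribute to roots; other lines are dominated. Here the surviving (envelope) indices are i = 4, i = 3, i = 2, i = 1, i = 0.
Intersections between consecutive envelope lines give the roots: for adjacent envelope indices i < j the intersection is x = (a_i − a_j) / (j − i). Reading off the sorted break points: {-7, -4, 4, 8}.
Verification: at each break x_0, at least two indices attain the minimum of min_i(a_i + i · x_0).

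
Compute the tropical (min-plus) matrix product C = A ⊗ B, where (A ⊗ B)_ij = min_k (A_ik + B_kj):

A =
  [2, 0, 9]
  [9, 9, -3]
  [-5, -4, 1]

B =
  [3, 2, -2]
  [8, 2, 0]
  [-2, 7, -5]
A ⊗ B =
  [5, 2, 0]
  [-5, 4, -8]
  [-2, -3, -7]

Apply the min-plus product entry-by-entry:
  C[0][0] = min over k of (A[0][0] + B[0][0] = 2 + 3 = 5, A[0][1] + B[1][0] = 0 + 8 = 8, A[0][2] + B[2][0] = 9 + -2 = 7) = 5 (attained at k = 0)
  C[0][1] = min over k of (A[0][0] + B[0][1] = 2 + 2 = 4, A[0][1] + B[1][1] = 0 + 2 = 2, A[0][2] + B[2][1] = 9 + 7 = 16) = 2 (attained at k = 1)
  C[0][2] = min over k of (A[0][0] + B[0][2] = 2 + -2 = 0, A[0][1] + B[1][2] = 0 + 0 = 0, A[0][2] + B[2][2] = 9 + -5 = 4) = 0 (attained at k = 0)
  C[1][0] = min over k of (A[1][0] + B[0][0] = 9 + 3 = 12, A[1][1] + B[1][0] = 9 + 8 = 17, A[1][2] + B[2][0] = -3 + -2 = -5) = -5 (attained at k = 2)
  C[1][1] = min over k of (A[1][0] + B[0][1] = 9 + 2 = 11, A[1][1] + B[1][1] = 9 + 2 = 11, A[1][2] + B[2][1] = -3 + 7 = 4) = 4 (attained at k = 2)
  C[1][2] = min over k of (A[1][0] + B[0][2] = 9 + -2 = 7, A[1][1] + B[1][2] = 9 + 0 = 9, A[1][2] + B[2][2] = -3 + -5 = -8) = -8 (attained at k = 2)
  C[2][0] = min over k of (A[2][0] + B[0][0] = -5 + 3 = -2, A[2][1] + B[1][0] = -4 + 8 = 4, A[2][2] + B[2][0] = 1 + -2 = -1) = -2 (attained at k = 0)
  C[2][1] = min over k of (A[2][0] + B[0][1] = -5 + 2 = -3, A[2][1] + B[1][1] = -4 + 2 = -2, A[2][2] + B[2][1] = 1 + 7 = 8) = -3 (attained at k = 0)
  C[2][2] = min over k of (A[2][0] + B[0][2] = -5 + -2 = -7, A[2][1] + B[1][2] = -4 + 0 = -4, A[2][2] + B[2][2] = 1 + -5 = -4) = -7 (attained at k = 0)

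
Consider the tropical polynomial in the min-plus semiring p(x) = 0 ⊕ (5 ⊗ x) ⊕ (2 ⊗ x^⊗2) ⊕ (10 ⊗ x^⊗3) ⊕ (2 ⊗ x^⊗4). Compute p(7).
p(7) = 0

A tropical monomial a ⊗ x^⊗i evaluates to a + i · x. Evaluating each term at x = 7:
  Term 0 contributes 0 + 0 · 7 = 0
  Term 1 contributes 5 + 1 · 7 = 12
  Term 2 contributes 2 + 2 · 7 = 16
  Term 3 contributes 10 + 3 · 7 = 31
  Term 4 contributes 2 + 4 · 7 = 30
p(7) = ⊕ of these = min[0, 12, 16, 31, 30] = 0.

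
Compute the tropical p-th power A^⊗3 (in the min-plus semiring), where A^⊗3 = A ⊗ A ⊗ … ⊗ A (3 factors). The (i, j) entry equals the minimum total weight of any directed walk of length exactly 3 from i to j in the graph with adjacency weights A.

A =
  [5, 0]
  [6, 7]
A^⊗3 =
  [11, 6]
  [12, 11]

Each entry (A^⊗3)_ij equals the minimum over all length-3 walks i = v_0 → v_1 → … → v_3 = j of Σ_t A[v_t][v_{t+1}]. For example, for (i, j) = (0, 1) we minimise over 4 possible intermediate vertex sequences; the minimum is 6, attained along the walk 0 → 1 → 0 → 1.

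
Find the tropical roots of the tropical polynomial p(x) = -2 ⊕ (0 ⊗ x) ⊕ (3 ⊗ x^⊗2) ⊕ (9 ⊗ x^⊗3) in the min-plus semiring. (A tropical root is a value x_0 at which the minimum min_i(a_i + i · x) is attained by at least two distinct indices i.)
Roots: {-6, -3, -2}

Each tropical root is a break point of the lower envelope of the lines y = a_i + i · x (there are 4 lines, with slopes 0, 1, ..., 3). Only the lines that attain the minimum somewhere contribute to roots; other lines are dominated. Here the surviving (envelope) indices are i = 3, i = 2, i = 1, i = 0.
Intersections between consecutive envelope lines give the roots: for adjacent envelope indices i < j the intersection is x = (a_i − a_j) / (j − i). Reading off the sorted break points: {-6, -3, -2}.
Verification: at each break x_0, at least two indices attain the minimum of min_i(a_i + i · x_0).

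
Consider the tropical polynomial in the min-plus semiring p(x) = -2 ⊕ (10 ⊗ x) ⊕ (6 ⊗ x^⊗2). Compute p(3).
p(3) = -2

A tropical monomial a ⊗ x^⊗i evaluates to a + i · x. Evaluating each term at x = 3:
  Term 0 contributes -2 + 0 · 3 = -2
  Term 1 contributes 10 + 1 · 3 = 13
  Term 2 contributes 6 + 2 · 3 = 12
p(3) = ⊕ of these = min[-2, 13, 12] = -2.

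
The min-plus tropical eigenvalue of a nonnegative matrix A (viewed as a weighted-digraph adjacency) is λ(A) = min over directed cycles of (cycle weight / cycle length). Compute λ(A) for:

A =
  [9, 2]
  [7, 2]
λ(A) = 2

Enumerate directed cycles and compute their means (weight / length). Sample:
  cycle 0 → 0: weight = 9, length = 1, mean = 9/1 ≈ 9.000
  cycle 1 → 1: weight = 2, length = 1, mean = 2/1 ≈ 2.000
  cycle 0 → 1 → 0: weight = 9, length = 2, mean = 9/2 ≈ 4.500
  cycle 1 → 0 → 1: weight = 9, length = 2, mean = 9/2 ≈ 4.500
Minimum mean = 2.000, attained e.g. along the cycle 1 → 1 with weight 2 and length 1. So λ(A) = 2/1 = 2.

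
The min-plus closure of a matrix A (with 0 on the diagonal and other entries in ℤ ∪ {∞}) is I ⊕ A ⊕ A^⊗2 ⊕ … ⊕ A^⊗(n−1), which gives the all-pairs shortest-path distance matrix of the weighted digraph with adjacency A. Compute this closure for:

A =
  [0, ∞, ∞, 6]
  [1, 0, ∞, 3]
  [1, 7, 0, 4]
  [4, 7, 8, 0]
Closure =
  [0, 13, 14, 6]
  [1, 0, 11, 3]
  [1, 7, 0, 4]
  [4, 7, 8, 0]

This is the Floyd-Warshall all-pairs shortest-path computation. For each intermediate vertex k = 0, 1, …, 3, update dist[i][j] ← min(dist[i][j], dist[i][k] + dist[k][j]). The final matrix gives, for each (i, j), the minimum total weight of any directed path from i to j (possibly empty when i = j).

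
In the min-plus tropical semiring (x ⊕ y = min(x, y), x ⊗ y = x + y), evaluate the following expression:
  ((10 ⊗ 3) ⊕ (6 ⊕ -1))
((10 ⊗ 3) ⊕ (6 ⊕ -1)) = -1

Expand innermost to outermost. Recall ⊕ takes the minimum of its arguments and ⊗ takes their sum. Working out the expression ((10 ⊗ 3) ⊕ (6 ⊕ -1)) gives -1.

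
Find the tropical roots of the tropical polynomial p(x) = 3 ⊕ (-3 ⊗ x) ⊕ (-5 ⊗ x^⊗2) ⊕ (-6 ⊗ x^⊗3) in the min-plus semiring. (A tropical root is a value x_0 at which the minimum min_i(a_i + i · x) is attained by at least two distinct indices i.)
Roots: {1, 2, 6}

Each tropical root is a break point of the lower envelope of the lines y = a_i + i · x (there are 4 lines, with slopes 0, 1, ..., 3). Only the lines that attain the minimum somewhere contribute to roots; other lines are dominated. Here the surviving (envelope) indices are i = 3, i = 2, i = 1, i = 0.
Intersections between consecutive envelope lines give the roots: for adjacent envelope indices i < j the intersection is x = (a_i − a_j) / (j − i). Reading off the sorted break points: {1, 2, 6}.
Verification: at each break x_0, at least two indices attain the minimum of min_i(a_i + i · x_0).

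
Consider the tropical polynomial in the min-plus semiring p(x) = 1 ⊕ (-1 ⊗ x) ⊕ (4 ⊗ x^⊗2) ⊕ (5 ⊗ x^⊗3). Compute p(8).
p(8) = 1

A tropical monomial a ⊗ x^⊗i evaluates to a + i · x. Evaluating each term at x = 8:
  Term 0 contributes 1 + 0 · 8 = 1
  Term 1 contributes -1 + 1 · 8 = 7
  Term 2 contributes 4 + 2 · 8 = 20
  Term 3 contributes 5 + 3 · 8 = 29
p(8) = ⊕ of these = min[1, 7, 20, 29] = 1.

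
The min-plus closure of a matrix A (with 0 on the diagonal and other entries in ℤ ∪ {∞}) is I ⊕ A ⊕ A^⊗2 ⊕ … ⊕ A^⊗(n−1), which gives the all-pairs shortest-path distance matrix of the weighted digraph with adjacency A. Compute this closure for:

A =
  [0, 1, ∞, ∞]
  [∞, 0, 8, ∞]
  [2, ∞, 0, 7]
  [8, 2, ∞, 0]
Closure =
  [0, 1, 9, 16]
  [10, 0, 8, 15]
  [2, 3, 0, 7]
  [8, 2, 10, 0]

This is the Floyd-Warshall all-pairs shortest-path computation. For each intermediate vertex k = 0, 1, …, 3, update dist[i][j] ← min(dist[i][j], dist[i][k] + dist[k][j]). The final matrix gives, for each (i, j), the minimum total weight of any directed path from i to j (possibly empty when i = j).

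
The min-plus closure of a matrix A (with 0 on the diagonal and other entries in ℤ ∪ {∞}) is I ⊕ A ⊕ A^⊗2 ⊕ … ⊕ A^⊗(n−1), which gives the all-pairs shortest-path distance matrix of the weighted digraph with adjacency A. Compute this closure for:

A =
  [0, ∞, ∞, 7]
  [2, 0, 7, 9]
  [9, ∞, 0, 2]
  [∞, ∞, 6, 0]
Closure =
  [0, ∞, 13, 7]
  [2, 0, 7, 9]
  [9, ∞, 0, 2]
  [15, ∞, 6, 0]

This is the Floyd-Warshall all-pairs shortest-path computation. For each intermediate vertex k = 0, 1, …, 3, update dist[i][j] ← min(dist[i][j], dist[i][k] + dist[k][j]). The final matrix gives, for each (i, j), the minimum total weight of any directed path from i to j (possibly empty when i = j).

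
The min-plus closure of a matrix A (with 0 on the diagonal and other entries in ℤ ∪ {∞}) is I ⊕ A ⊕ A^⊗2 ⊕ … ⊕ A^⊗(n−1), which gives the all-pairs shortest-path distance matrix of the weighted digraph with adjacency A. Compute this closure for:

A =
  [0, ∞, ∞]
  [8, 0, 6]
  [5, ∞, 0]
Closure =
  [0, ∞, ∞]
  [8, 0, 6]
  [5, ∞, 0]

This is the Floyd-Warshall all-pairs shortest-path computation. For each intermediate vertex k = 0, 1, …, 2, update dist[i][j] ← min(dist[i][j], dist[i][k] + dist[k][j]). The final matrix gives, for each (i, j), the minimum total weight of any directed path from i to j (possibly empty when i = j).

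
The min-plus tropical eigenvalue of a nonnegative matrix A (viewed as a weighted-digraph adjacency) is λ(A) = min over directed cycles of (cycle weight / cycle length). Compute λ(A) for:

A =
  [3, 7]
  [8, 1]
λ(A) = 1

Enumerate directed cycles and compute their means (weight / length). Sample:
  cycle 0 → 0: weight = 3, length = 1, mean = 3/1 ≈ 3.000
  cycle 1 → 1: weight = 1, length = 1, mean = 1/1 ≈ 1.000
  cycle 0 → 1 → 0: weight = 15, length = 2, mean = 15/2 ≈ 7.500
  cycle 1 → 0 → 1: weight = 15, length = 2, mean = 15/2 ≈ 7.500
Minimum mean = 1.000, attained e.g. along the cycle 1 → 1 with weight 1 and length 1. So λ(A) = 1/1 = 1.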